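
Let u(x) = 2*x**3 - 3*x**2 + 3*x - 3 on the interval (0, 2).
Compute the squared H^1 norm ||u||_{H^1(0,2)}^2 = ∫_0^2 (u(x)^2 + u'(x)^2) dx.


||u||_{H^1}^2 = 3288/35

The H^1 norm (squared) on an interval (0, L) is
  ||u||_{H^1}^2 = ∫_0^L u(x)^2 dx + ∫_0^L u'(x)^2 dx.
Compute u'(x) = 6*x**2 - 6*x + 3.
Then u(x)^2 = 4*x**6 - 12*x**5 + 21*x**4 - 30*x**3 + 27*x**2 - 18*x + 9 and u'(x)^2 = 36*x**4 - 72*x**3 + 72*x**2 - 36*x + 9.
Integrate each monomial from 0 to 2 using ∫_0^2 c·x^n dx = c·2^(n+1)/(n+1):
  ∫_0^2 u(x)^2 dx = ∫_0^2 (4*x^6 - 12*x^5 + 21*x^4 - 30*x^3 + 27*x^2 - 18*x + 9) dx. Term by term:
    ∫_0^2 4*x^6 dx = 512/7;  ∫_0^2 -12*x^5 dx = -128;  ∫_0^2 21*x^4 dx = 672/5;
    ∫_0^2 -30*x^3 dx = -120;  ∫_0^2 27*x^2 dx = 72;  ∫_0^2 -18*x dx = -36;
    ∫_0^2 9 dx = 18.
  Sum: 512/7 − 128 + 672/5 − 120 + 72 − 36 + 18 = 474/35.
  ∫_0^2 u'(x)^2 dx = ∫_0^2 (36*x^4 - 72*x^3 + 72*x^2 - 36*x + 9) dx. Term by term:
    ∫_0^2 36*x^4 dx = 1152/5;  ∫_0^2 -72*x^3 dx = -288;  ∫_0^2 72*x^2 dx = 192;
    ∫_0^2 -36*x dx = -72;  ∫_0^2 9 dx = 18.
  Sum: 1152/5 − 288 + 192 − 72 + 18 = 402/5.
Adding: ||u||_{H^1}^2 = 474/35 + 402/5 = 3288/35.


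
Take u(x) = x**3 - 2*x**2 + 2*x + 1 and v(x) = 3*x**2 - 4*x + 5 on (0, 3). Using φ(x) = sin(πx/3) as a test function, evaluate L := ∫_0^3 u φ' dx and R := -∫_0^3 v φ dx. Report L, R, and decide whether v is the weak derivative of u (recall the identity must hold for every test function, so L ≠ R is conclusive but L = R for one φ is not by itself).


LHS = -57/π + 324/π^3, RHS = -75/π + 324/π^3. No, v is not the weak derivative of u.

u(x) = x**3 - 2*x**2 + 2*x + 1, classical derivative u'(x) = 3*x**2 - 4*x + 2.
φ(x) = sin(πx/3), so φ'(x) = π*cos(π*x/3)/3.
Note φ(0) = φ(3) = 0, so the boundary term u·φ vanishes.
LHS = ∫_0^3 u(x) φ'(x) dx = ∫_0^3 (π*x^3*cos(π*x/3)/3 - 2*π*x^2*cos(π*x/3)/3 + 2*π*x*cos(π*x/3)/3 + π*cos(π*x/3)/3) dx. Term by term:
  ∫_0^3 π*cos(π*x/3)/3 dx = 0;  ∫_0^3 -2*π*x^2*cos(π*x/3)/3 dx = 36/π;  ∫_0^3 π*x^3*cos(π*x/3)/3 dx = -81/π + 324/π^3;
  ∫_0^3 2*π*x*cos(π*x/3)/3 dx = -12/π.
Sum: 0 + 36/π + -81/π + 324/π^3 − 12/π = -57/π + 324/π^3.
So LHS = -57/π + 324/π^3.
∫_0^3 v(x) φ(x) dx = ∫_0^3 (3*x^2*sin(π*x/3) - 4*x*sin(π*x/3) + 5*sin(π*x/3)) dx. Term by term:
  ∫_0^3 5*sin(π*x/3) dx = 30/π;  ∫_0^3 -4*x*sin(π*x/3) dx = -36/π;  ∫_0^3 3*x^2*sin(π*x/3) dx = -324/π^3 + 81/π.
Sum: 30/π − 36/π + -324/π^3 + 81/π = -324/π^3 + 75/π.
So RHS = -∫_0^3 v(x) φ(x) dx = -75/π + 324/π^3.
LHS − RHS = 18/π ≠ 0, so the identity fails.
(For a valid weak derivative the identity must hold for EVERY test function, in particular this one. The failure shows v is NOT the weak derivative of u.)
Correct weak derivative would be u'(x) = 3*x**2 - 4*x + 2.


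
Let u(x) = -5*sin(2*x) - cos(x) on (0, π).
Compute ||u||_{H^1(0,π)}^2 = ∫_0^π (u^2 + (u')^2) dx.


||u||_{H^1(0,π)}^2 = 80/3 + 127*π/2

u'(x) = sin(x) - 10*cos(2*x).
Expand u² and (u')² and integrate term by term on (0, π), using: for integers n ≥ 1, ∫_0^π sin²(nx) dx = ∫_0^π cos²(nx) dx = π/2; for n ≠ n', ∫_0^π sin(nx)sin(n'x) dx = ∫_0^π cos(nx)cos(n'x) dx = 0; and by product-to-sum, ∫_0^π sin(nx)cos(n'x) dx = ½∫_0^π [sin((n+n')x) + sin((n−n')x)] dx, which is 0 when n+n' is even and 2n/(n²−n'²) when n+n' is odd (it need not vanish on (0, π)).
  u² squared terms: (-1)²·∫cos(x)² dx = 1·π/2 = π/2;  (-5)²·∫sin(2x)² dx = 25·π/2 = 25*π/2.
  u² cross terms: 2·(-1)·(-5)·∫cos(x)·sin(2x) dx = 10·(4/3) = 40/3.
  So ∫_0^π u² dx = π/2 + 25*π/2 + 40/3 = 40/3 + 13*π.
  (u')² squared terms: (-10)²·∫cos(2x)² dx = 100·π/2 = 50*π;  (1)²·∫sin(x)² dx = 1·π/2 = π/2.
  (u')² cross terms: 2·(-10)·(1)·∫cos(2x)·sin(x) dx = -20·(-2/3) = 40/3.
  So ∫_0^π (u')² dx = 50*π + π/2 + 40/3 = 40/3 + 101*π/2.
||u||_{H^1}^2 = (40/3 + 13*π) + (40/3 + 101*π/2) = 80/3 + 127*π/2.


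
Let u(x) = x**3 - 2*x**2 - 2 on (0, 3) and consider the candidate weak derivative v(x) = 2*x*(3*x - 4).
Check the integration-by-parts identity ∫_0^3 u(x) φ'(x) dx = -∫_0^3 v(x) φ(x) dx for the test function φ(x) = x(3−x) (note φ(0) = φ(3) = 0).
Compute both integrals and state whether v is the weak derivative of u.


LHS = -189/20, RHS = -189/10. No, v is not the weak derivative of u.

u(x) = x**3 - 2*x**2 - 2, classical derivative u'(x) = 3*x**2 - 4*x.
φ(x) = x(3−x), so φ'(x) = 3 - 2*x.
Note φ(0) = φ(3) = 0, so the boundary term u·φ vanishes.
LHS = ∫_0^3 u(x) φ'(x) dx = ∫_0^3 (-2*x^4 + 7*x^3 - 6*x^2 + 4*x - 6) dx. Term by term:
  ∫_0^3 -2*x^4 dx = -486/5;  ∫_0^3 7*x^3 dx = 567/4;  ∫_0^3 -6*x^2 dx = -54;
  ∫_0^3 4*x dx = 18;  ∫_0^3 -6 dx = -18.
Sum: -486/5 + 567/4 − 54 + 18 − 18 = -189/20.
So LHS = -189/20.
∫_0^3 v(x) φ(x) dx = ∫_0^3 (-6*x^4 + 26*x^3 - 24*x^2) dx. Term by term:
  ∫_0^3 -6*x^4 dx = -1458/5;  ∫_0^3 26*x^3 dx = 1053/2;  ∫_0^3 -24*x^2 dx = -216.
Sum: -1458/5 + 1053/2 − 216 = 189/10.
So RHS = -∫_0^3 v(x) φ(x) dx = -189/10.
LHS − RHS = 189/20 ≠ 0, so the identity fails.
(For a valid weak derivative the identity must hold for EVERY test function, in particular this one. The failure shows v is NOT the weak derivative of u.)
Correct weak derivative would be u'(x) = 3*x**2 - 4*x.


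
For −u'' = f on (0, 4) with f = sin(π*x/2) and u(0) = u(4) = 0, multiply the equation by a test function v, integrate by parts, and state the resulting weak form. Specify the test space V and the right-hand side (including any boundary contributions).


V = H^1_0(0, 4) (so v(0) = v(4) = 0); weak form: ∫_0^4 u'v' dx = ∫_0^4 (sin(π*x/2)) v dx for all v ∈ V.

Multiply both sides by a test function v and integrate from 0 to 4:
  ∫_0^4 −u''(x) v(x) dx = ∫_0^4 f(x) v(x) dx.
Integrate the LHS by parts once:
  ∫_0^4 −u'' v dx = −[u'(x) v(x)]_0^4 + ∫_0^4 u'(x) v'(x) dx.
Thus ∫_0^4 u'(x) v'(x) dx = ∫_0^4 f(x) v(x) dx + [u'(x) v(x)]_0^4.
Choose V so that boundary terms are either known or forced to vanish.
u is Dirichlet: u(0) = u(4) = 0. Let V = H^1_0(0, 4); then v(0) = v(4) = 0, and [u' v]_0^4 = 0.
Weak formulation: find u (satisfying any essential BC) such that ∫_0^4 u'(x) v'(x) dx = ∫_0^4 f v dx for all v ∈ V.
Substituting f(x) = sin(π*x/2), the right-hand side is ∫_0^4 (sin(π*x/2)) v dx.


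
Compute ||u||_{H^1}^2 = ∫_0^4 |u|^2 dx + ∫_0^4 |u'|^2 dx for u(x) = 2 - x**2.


||u||_{H^1}^2 = 1104/5

The H^1 norm (squared) on an interval (0, L) is
  ||u||_{H^1}^2 = ∫_0^L u(x)^2 dx + ∫_0^L u'(x)^2 dx.
Compute u'(x) = -2*x.
Then u(x)^2 = x**4 - 4*x**2 + 4 and u'(x)^2 = 4*x**2.
Integrate each monomial from 0 to 4 using ∫_0^4 c·x^n dx = c·4^(n+1)/(n+1):
  ∫_0^4 u(x)^2 dx = ∫_0^4 (x^4 - 4*x^2 + 4) dx. Term by term:
    ∫_0^4 x^4 dx = 1024/5;  ∫_0^4 -4*x^2 dx = -256/3;  ∫_0^4 4 dx = 16.
  Sum: 1024/5 − 256/3 + 16 = 2032/15.
  ∫_0^4 u'(x)^2 dx = ∫_0^4 (4*x^2) dx. Term by term:
    ∫_0^4 4*x^2 dx = 256/3.
Adding: ||u||_{H^1}^2 = 2032/15 + 256/3 = 1104/5.


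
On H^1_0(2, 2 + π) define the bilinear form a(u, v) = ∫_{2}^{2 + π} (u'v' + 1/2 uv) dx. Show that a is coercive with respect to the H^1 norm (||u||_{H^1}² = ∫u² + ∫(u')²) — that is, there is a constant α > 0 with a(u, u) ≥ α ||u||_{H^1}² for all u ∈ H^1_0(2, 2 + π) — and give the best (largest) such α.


α = 3/4

Coercivity of a(·,·) on H^1_0(2, 2 + π) means a(u, u) ≥ α ||u||_{H^1}² for every u ∈ H^1_0.
The interval has length L = π, and Poincaré/coercivity depend only on L. Here a(u, u) = ∫(u')² + (1/2)·∫u².
Here 0 < c = 1/2 < 1. The condition a(u,u) ≥ α||u||_{H^1}² reads (1−α)∫(u')² ≥ (α−c)∫u². Any admissible α is ≤ 1 (rapidly oscillating u have ∫u²/∫(u')² → 0), and α = 1 would force 0 ≥ (1−c)∫u², impossible since c < 1; so 1−α > 0. By the sharp Poincaré inequality on H^1_0 of an interval of length L, ∫(u')² ≥ (π/L)²∫u² with equality for the first sine mode sin(π(x−x₀)/L) (x₀ the left endpoint), so the inequality holds for all u iff (1−α)(π/L)² ≥ α − c, i.e. α ≤ ((π/L)² + c)/((π/L)² + 1) = (1 + c(L/π)²)/(1 + (L/π)²). With (π/L)² = 1 and c = 1/2, the largest admissible constant is α = ((π/L)² + c)/((π/L)² + 1).
Simplifying, α = 3/4.


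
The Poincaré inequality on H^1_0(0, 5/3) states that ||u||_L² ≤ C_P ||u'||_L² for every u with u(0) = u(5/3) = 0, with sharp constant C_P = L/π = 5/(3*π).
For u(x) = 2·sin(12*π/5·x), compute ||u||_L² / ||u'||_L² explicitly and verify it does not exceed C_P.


||u||_L² / ||u'||_L² = 5/(12*π) < C_P = 5/(3*π).

u(x) = 2·sin(12*π/5·x), so u'(x) = 24*π*cos(12*π*x/5)/5.
Writing u(x) = A·sin(kπx/L) with A = 2 and k = 4, use ∫_0^L sin²(kπx/L) dx = L/2 and ∫_0^L cos²(kπx/L) dx = L/2.
u² = 4·sin²(12*π/5·x) and (u')² = 576*π^2/25·cos²(12*π/5·x), and each of sin², cos² integrates to L/2 = 5/6 over (0, 5/3).
∫_0^5/3 u² dx = 10/3, so ||u||_L² = sqrt(30)/3.
∫_0^5/3 (u')² dx = 96*π^2/5, so ||u'||_L² = 4*sqrt(30)*π/5.
Ratio ||u||_L² / ||u'||_L² = 5/(12*π).
Sharp Poincaré constant on H^1_0(0, 5/3) is C_P = L/π = 5/(3*π), achieved by sin(3*π/5·x).
This is the k = 4 harmonic; the ratio L/(kπ) is strictly less than C_P = L/π, consistent with the sharp inequality ||u||_L² ≤ C_P ||u'||_L².


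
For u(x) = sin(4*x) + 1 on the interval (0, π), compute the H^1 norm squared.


||u||_{H^1(0,π)}^2 = 19*π/2

u'(x) = 4*cos(4*x).
Expand u² and (u')² and integrate term by term on (0, π), using: for integers n ≥ 1, ∫_0^π sin²(nx) dx = ∫_0^π cos²(nx) dx = π/2; for n ≠ n', ∫_0^π sin(nx)sin(n'x) dx = ∫_0^π cos(nx)cos(n'x) dx = 0; and by product-to-sum, ∫_0^π sin(nx)cos(n'x) dx = ½∫_0^π [sin((n+n')x) + sin((n−n')x)] dx, which is 0 when n+n' is even and 2n/(n²−n'²) when n+n' is odd (it need not vanish on (0, π)). For the constant mode: ∫_0^π 1 dx = π, ∫_0^π cos(nx) dx = 0, ∫_0^π sin(nx) dx = (1−(−1)^n)/n.
  u² squared terms: (1)²·∫1 dx = 1·π = π;  (1)²·∫sin(4x)² dx = 1·π/2 = π/2.
  u² cross terms: 2·(1)·(1)·∫1·sin(4x) dx = 2·(0) = 0.
  So ∫_0^π u² dx = π + π/2 + 0 = 3*π/2.
  (u')² squared terms: (4)²·∫cos(4x)² dx = 16·π/2 = 8*π.
  So ∫_0^π (u')² dx = 8*π.
||u||_{H^1}^2 = (3*π/2) + (8*π) = 19*π/2.


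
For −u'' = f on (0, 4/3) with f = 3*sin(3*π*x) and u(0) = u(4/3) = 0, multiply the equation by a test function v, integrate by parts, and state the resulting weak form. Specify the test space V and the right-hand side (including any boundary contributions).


V = H^1_0(0, 4/3) (so v(0) = v(4/3) = 0); weak form: ∫_0^4/3 u'v' dx = ∫_0^4/3 (3*sin(3*π*x)) v dx for all v ∈ V.

Multiply both sides by a test function v and integrate from 0 to 4/3:
  ∫_0^4/3 −u''(x) v(x) dx = ∫_0^4/3 f(x) v(x) dx.
Integrate the LHS by parts once:
  ∫_0^4/3 −u'' v dx = −[u'(x) v(x)]_0^4/3 + ∫_0^4/3 u'(x) v'(x) dx.
Thus ∫_0^4/3 u'(x) v'(x) dx = ∫_0^4/3 f(x) v(x) dx + [u'(x) v(x)]_0^4/3.
Choose V so that boundary terms are either known or forced to vanish.
u is Dirichlet: u(0) = u(4/3) = 0. Let V = H^1_0(0, 4/3); then v(0) = v(4/3) = 0, and [u' v]_0^4/3 = 0.
Weak formulation: find u (satisfying any essential BC) such that ∫_0^4/3 u'(x) v'(x) dx = ∫_0^4/3 f v dx for all v ∈ V.
Substituting f(x) = 3*sin(3*π*x), the right-hand side is ∫_0^4/3 (3*sin(3*π*x)) v dx.


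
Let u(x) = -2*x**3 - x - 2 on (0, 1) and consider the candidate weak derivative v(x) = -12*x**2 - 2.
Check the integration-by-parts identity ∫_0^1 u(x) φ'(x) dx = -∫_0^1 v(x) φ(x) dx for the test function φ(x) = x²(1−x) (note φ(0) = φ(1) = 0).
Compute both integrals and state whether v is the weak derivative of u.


LHS = 17/60, RHS = 17/30. No, v is not the weak derivative of u.

u(x) = -2*x**3 - x - 2, classical derivative u'(x) = -6*x**2 - 1.
φ(x) = x²(1−x), so φ'(x) = x*(2 - 3*x).
Note φ(0) = φ(1) = 0, so the boundary term u·φ vanishes.
LHS = ∫_0^1 u(x) φ'(x) dx = ∫_0^1 (6*x^5 - 4*x^4 + 3*x^3 + 4*x^2 - 4*x) dx. Term by term:
  ∫_0^1 6*x^5 dx = 1;  ∫_0^1 -4*x^4 dx = -4/5;  ∫_0^1 3*x^3 dx = 3/4;
  ∫_0^1 4*x^2 dx = 4/3;  ∫_0^1 -4*x dx = -2.
Sum: 1 − 4/5 + 3/4 + 4/3 − 2 = 17/60.
So LHS = 17/60.
∫_0^1 v(x) φ(x) dx = ∫_0^1 (12*x^5 - 12*x^4 + 2*x^3 - 2*x^2) dx. Term by term:
  ∫_0^1 12*x^5 dx = 2;  ∫_0^1 -12*x^4 dx = -12/5;  ∫_0^1 2*x^3 dx = 1/2;
  ∫_0^1 -2*x^2 dx = -2/3.
Sum: 2 − 12/5 + 1/2 − 2/3 = -17/30.
So RHS = -∫_0^1 v(x) φ(x) dx = 17/30.
LHS − RHS = -17/60 ≠ 0, so the identity fails.
(For a valid weak derivative the identity must hold for EVERY test function, in particular this one. The failure shows v is NOT the weak derivative of u.)
Correct weak derivative would be u'(x) = -6*x**2 - 1.


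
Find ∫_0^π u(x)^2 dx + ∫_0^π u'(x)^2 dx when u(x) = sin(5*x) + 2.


||u||_{H^1(0,π)}^2 = 8/5 + 17*π

u'(x) = 5*cos(5*x).
Expand u² and (u')² and integrate term by term on (0, π), using: for integers n ≥ 1, ∫_0^π sin²(nx) dx = ∫_0^π cos²(nx) dx = π/2; for n ≠ n', ∫_0^π sin(nx)sin(n'x) dx = ∫_0^π cos(nx)cos(n'x) dx = 0; and by product-to-sum, ∫_0^π sin(nx)cos(n'x) dx = ½∫_0^π [sin((n+n')x) + sin((n−n')x)] dx, which is 0 when n+n' is even and 2n/(n²−n'²) when n+n' is odd (it need not vanish on (0, π)). For the constant mode: ∫_0^π 1 dx = π, ∫_0^π cos(nx) dx = 0, ∫_0^π sin(nx) dx = (1−(−1)^n)/n.
  u² squared terms: (2)²·∫1 dx = 4·π = 4*π;  (1)²·∫sin(5x)² dx = 1·π/2 = π/2.
  u² cross terms: 2·(2)·(1)·∫1·sin(5x) dx = 4·(2/5) = 8/5.
  So ∫_0^π u² dx = 4*π + π/2 + 8/5 = 8/5 + 9*π/2.
  (u')² squared terms: (5)²·∫cos(5x)² dx = 25·π/2 = 25*π/2.
  So ∫_0^π (u')² dx = 25*π/2.
||u||_{H^1}^2 = (8/5 + 9*π/2) + (25*π/2) = 8/5 + 17*π.


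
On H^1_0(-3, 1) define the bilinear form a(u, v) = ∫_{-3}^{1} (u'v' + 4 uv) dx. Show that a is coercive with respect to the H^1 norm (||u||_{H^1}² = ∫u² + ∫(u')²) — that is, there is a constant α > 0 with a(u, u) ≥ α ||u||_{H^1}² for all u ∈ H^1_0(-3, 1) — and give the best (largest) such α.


α = 1

Coercivity of a(·,·) on H^1_0(-3, 1) means a(u, u) ≥ α ||u||_{H^1}² for every u ∈ H^1_0.
The interval has length L = 4, and Poincaré/coercivity depend only on L. Here a(u, u) = ∫(u')² + (4)·∫u².
Here c = 4 ≥ 1, so a(u,u) = ∫(u')² + c∫u² ≥ ∫(u')² + ∫u² = ||u||_{H^1}², i.e. α = 1 works. No larger α is possible: a(u,u) ≥ α||u||_{H^1}² means (1−α)∫(u')² ≥ (α−c)∫u², and for the modes u_n = sin(nπ(x−x₀)/L) (x₀ the left endpoint) one has ∫u_n²/∫(u_n')² = (L/(nπ))² → 0, so a(u_n,u_n)/||u_n||_{H^1}² → 1. Hence the optimal constant is α = 1.
Therefore α = 1.


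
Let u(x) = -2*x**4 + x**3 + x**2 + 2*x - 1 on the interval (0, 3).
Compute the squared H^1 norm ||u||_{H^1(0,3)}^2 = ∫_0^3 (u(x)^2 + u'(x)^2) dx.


||u||_{H^1}^2 = 599016/35

The H^1 norm (squared) on an interval (0, L) is
  ||u||_{H^1}^2 = ∫_0^L u(x)^2 dx + ∫_0^L u'(x)^2 dx.
Compute u'(x) = -8*x**3 + 3*x**2 + 2*x + 2.
Then u(x)^2 = 4*x**8 - 4*x**7 - 3*x**6 - 6*x**5 + 9*x**4 + 2*x**3 + 2*x**2 - 4*x + 1 and u'(x)^2 = 64*x**6 - 48*x**5 - 23*x**4 - 20*x**3 + 16*x**2 + 8*x + 4.
Integrate each monomial from 0 to 3 using ∫_0^3 c·x^n dx = c·3^(n+1)/(n+1):
  ∫_0^3 u(x)^2 dx = ∫_0^3 (4*x^8 - 4*x^7 - 3*x^6 - 6*x^5 + 9*x^4 + 2*x^3 + 2*x^2 - 4*x + 1) dx. Term by term:
    ∫_0^3 4*x^8 dx = 8748;  ∫_0^3 -4*x^7 dx = -6561/2;  ∫_0^3 -3*x^6 dx = -6561/7;
    ∫_0^3 -6*x^5 dx = -729;  ∫_0^3 9*x^4 dx = 2187/5;  ∫_0^3 2*x^3 dx = 81/2;
    ∫_0^3 2*x^2 dx = 18;  ∫_0^3 -4*x dx = -18;  ∫_0^3 1 dx = 3.
  Sum: 8748 − 6561/2 − 6561/7 − 729 + 2187/5 + 81/2 + 18 − 18 + 3 = 149874/35.
  ∫_0^3 u'(x)^2 dx = ∫_0^3 (64*x^6 - 48*x^5 - 23*x^4 - 20*x^3 + 16*x^2 + 8*x + 4) dx. Term by term:
    ∫_0^3 64*x^6 dx = 139968/7;  ∫_0^3 -48*x^5 dx = -5832;  ∫_0^3 -23*x^4 dx = -5589/5;
    ∫_0^3 -20*x^3 dx = -405;  ∫_0^3 16*x^2 dx = 144;  ∫_0^3 8*x dx = 36;
    ∫_0^3 4 dx = 12.
  Sum: 139968/7 − 5832 − 5589/5 − 405 + 144 + 36 + 12 = 449142/35.
Adding: ||u||_{H^1}^2 = 149874/35 + 449142/35 = 599016/35.


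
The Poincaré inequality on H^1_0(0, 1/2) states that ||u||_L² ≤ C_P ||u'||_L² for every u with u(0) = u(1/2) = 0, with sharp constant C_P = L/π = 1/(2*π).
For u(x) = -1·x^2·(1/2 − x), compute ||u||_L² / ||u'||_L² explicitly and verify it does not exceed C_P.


||u||_L² / ||u'||_L² = sqrt(14)/28 < C_P = 1/(2*π).

u(x) = -1·x^2·(1/2 − x), so u'(x) = x*(3*x - 1).
u(x) = -1·x^2·(1/2 − x) vanishes at x = 0 and x = 1/2, so u ∈ H^1_0(0, 1/2). Differentiate via the product rule and integrate the resulting polynomials term by term.
  ∫_0^1/2 u² dx = ∫_0^1/2 (x^6 - x^5 + x^4/4) dx. Term by term:
    ∫_0^1/2 x^6 dx = 1/896;  ∫_0^1/2 -x^5 dx = -1/384;  ∫_0^1/2 x^4/4 dx = 1/640.
  Sum: 1/896 − 1/384 + 1/640 = 1/13440.
  ∫_0^1/2 (u')² dx = ∫_0^1/2 (9*x^4 - 6*x^3 + x^2) dx. Term by term:
    ∫_0^1/2 9*x^4 dx = 9/160;  ∫_0^1/2 -6*x^3 dx = -3/32;  ∫_0^1/2 x^2 dx = 1/24.
  Sum: 9/160 − 3/32 + 1/24 = 1/240.
∫_0^1/2 u² dx = 1/13440, so ||u||_L² = sqrt(210)/1680.
∫_0^1/2 (u')² dx = 1/240, so ||u'||_L² = sqrt(15)/60.
Ratio ||u||_L² / ||u'||_L² = sqrt(14)/28.
Sharp Poincaré constant on H^1_0(0, 1/2) is C_P = L/π = 1/(2*π), achieved by sin(2*π·x).
A polynomial bump cannot attain the sharp Poincaré constant (only the first sine eigenfunction does), so the ratio is strictly less than C_P, consistent with ||u||_L² ≤ C_P ||u'||_L².


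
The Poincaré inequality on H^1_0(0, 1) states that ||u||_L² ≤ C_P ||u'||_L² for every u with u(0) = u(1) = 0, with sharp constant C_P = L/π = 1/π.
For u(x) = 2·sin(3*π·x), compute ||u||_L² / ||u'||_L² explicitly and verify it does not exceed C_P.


||u||_L² / ||u'||_L² = 1/(3*π) < C_P = 1/π.

u(x) = 2·sin(3*π·x), so u'(x) = 6*π*cos(3*π*x).
Writing u(x) = A·sin(kπx/L) with A = 2 and k = 3, use ∫_0^L sin²(kπx/L) dx = L/2 and ∫_0^L cos²(kπx/L) dx = L/2.
u² = 4·sin²(3*π·x) and (u')² = 36*π^2·cos²(3*π·x), and each of sin², cos² integrates to L/2 = 1/2 over (0, 1).
∫_0^1 u² dx = 2, so ||u||_L² = sqrt(2).
∫_0^1 (u')² dx = 18*π^2, so ||u'||_L² = 3*sqrt(2)*π.
Ratio ||u||_L² / ||u'||_L² = 1/(3*π).
Sharp Poincaré constant on H^1_0(0, 1) is C_P = L/π = 1/π, achieved by sin(π·x).
This is the k = 3 harmonic; the ratio L/(kπ) is strictly less than C_P = L/π, consistent with the sharp inequality ||u||_L² ≤ C_P ||u'||_L².


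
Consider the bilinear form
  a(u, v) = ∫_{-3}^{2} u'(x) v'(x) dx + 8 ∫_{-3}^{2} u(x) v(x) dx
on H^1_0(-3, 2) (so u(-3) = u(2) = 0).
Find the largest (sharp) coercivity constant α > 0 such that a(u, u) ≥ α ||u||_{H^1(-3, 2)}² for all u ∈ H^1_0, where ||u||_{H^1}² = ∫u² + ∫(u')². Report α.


α = 1

Coercivity of a(·,·) on H^1_0(-3, 2) means a(u, u) ≥ α ||u||_{H^1}² for every u ∈ H^1_0.
The interval has length L = 5, and Poincaré/coercivity depend only on L. Here a(u, u) = ∫(u')² + (8)·∫u².
Here c = 8 ≥ 1, so a(u,u) = ∫(u')² + c∫u² ≥ ∫(u')² + ∫u² = ||u||_{H^1}², i.e. α = 1 works. No larger α is possible: a(u,u) ≥ α||u||_{H^1}² means (1−α)∫(u')² ≥ (α−c)∫u², and for the modes u_n = sin(nπ(x−x₀)/L) (x₀ the left endpoint) one has ∫u_n²/∫(u_n')² = (L/(nπ))² → 0, so a(u_n,u_n)/||u_n||_{H^1}² → 1. Hence the optimal constant is α = 1.
Therefore α = 1.


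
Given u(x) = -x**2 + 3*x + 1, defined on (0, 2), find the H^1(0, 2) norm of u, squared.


||u||_{H^1}^2 = 296/15

The H^1 norm (squared) on an interval (0, L) is
  ||u||_{H^1}^2 = ∫_0^L u(x)^2 dx + ∫_0^L u'(x)^2 dx.
Compute u'(x) = 3 - 2*x.
Then u(x)^2 = x**4 - 6*x**3 + 7*x**2 + 6*x + 1 and u'(x)^2 = 4*x**2 - 12*x + 9.
Integrate each monomial from 0 to 2 using ∫_0^2 c·x^n dx = c·2^(n+1)/(n+1):
  ∫_0^2 u(x)^2 dx = ∫_0^2 (x^4 - 6*x^3 + 7*x^2 + 6*x + 1) dx. Term by term:
    ∫_0^2 x^4 dx = 32/5;  ∫_0^2 -6*x^3 dx = -24;  ∫_0^2 7*x^2 dx = 56/3;
    ∫_0^2 6*x dx = 12;  ∫_0^2 1 dx = 2.
  Sum: 32/5 − 24 + 56/3 + 12 + 2 = 226/15.
  ∫_0^2 u'(x)^2 dx = ∫_0^2 (4*x^2 - 12*x + 9) dx. Term by term:
    ∫_0^2 4*x^2 dx = 32/3;  ∫_0^2 -12*x dx = -24;  ∫_0^2 9 dx = 18.
  Sum: 32/3 − 24 + 18 = 14/3.
Adding: ||u||_{H^1}^2 = 226/15 + 14/3 = 296/15.


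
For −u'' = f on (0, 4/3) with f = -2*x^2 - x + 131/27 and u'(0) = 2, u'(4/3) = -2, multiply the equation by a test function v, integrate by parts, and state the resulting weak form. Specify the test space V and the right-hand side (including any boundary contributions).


V = H^1(0, 4/3) (v unrestricted at boundary; u is determined up to an additive constant); weak form: ∫_0^4/3 u'v' dx = ∫_0^4/3 (-2*x^2 - x + 131/27) v dx − 2·v(4/3) − 2·v(0) for all v ∈ V.

Multiply both sides by a test function v and integrate from 0 to 4/3:
  ∫_0^4/3 −u''(x) v(x) dx = ∫_0^4/3 f(x) v(x) dx.
Integrate the LHS by parts once:
  ∫_0^4/3 −u'' v dx = −[u'(x) v(x)]_0^4/3 + ∫_0^4/3 u'(x) v'(x) dx.
Thus ∫_0^4/3 u'(x) v'(x) dx = ∫_0^4/3 f(x) v(x) dx + [u'(x) v(x)]_0^4/3.
Choose V so that boundary terms are either known or forced to vanish.
u has inhomogeneous Neumann u'(0) = 2, u'(4/3) = -2. [u' v]_0^4/3 = (-2)·v(4/3) − (2)·v(0) = − 2·v(4/3) − 2·v(0). Take V = H^1(0, 4/3); boundary term becomes part of RHS.
Weak formulation: find u (satisfying any essential BC) such that ∫_0^4/3 u'(x) v'(x) dx = ∫_0^4/3 f v dx − 2·v(4/3) − 2·v(0) for all v ∈ V (Neumann data are natural BCs: they enter the RHS as boundary terms).
Substituting f(x) = -2*x^2 - x + 131/27, the right-hand side is ∫_0^4/3 (-2*x^2 - x + 131/27) v dx − 2·v(4/3) − 2·v(0).
Compatibility check (pure Neumann): taking v ≡ 1 ∈ V gives 0 = ∫_0^4/3 f dx + (-2) − (2), i.e. ∫_0^4/3 f dx must equal u'(0) − u'(4/3) = 4. Indeed ∫_0^4/3 (-2*x^2 - x + 131/27) dx = 4, so the data are compatible. The solution is then unique only up to an additive constant (fix it e.g. by requiring ∫_0^4/3 u dx = 0).


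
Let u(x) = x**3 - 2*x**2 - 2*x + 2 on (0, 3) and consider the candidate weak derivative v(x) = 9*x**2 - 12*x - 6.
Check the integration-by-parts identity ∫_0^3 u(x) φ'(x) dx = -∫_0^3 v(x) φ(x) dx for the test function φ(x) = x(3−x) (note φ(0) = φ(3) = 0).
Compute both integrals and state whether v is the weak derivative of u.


LHS = -9/20, RHS = -27/20. No, v is not the weak derivative of u.

u(x) = x**3 - 2*x**2 - 2*x + 2, classical derivative u'(x) = 3*x**2 - 4*x - 2.
φ(x) = x(3−x), so φ'(x) = 3 - 2*x.
Note φ(0) = φ(3) = 0, so the boundary term u·φ vanishes.
LHS = ∫_0^3 u(x) φ'(x) dx = ∫_0^3 (-2*x^4 + 7*x^3 - 2*x^2 - 10*x + 6) dx. Term by term:
  ∫_0^3 -2*x^4 dx = -486/5;  ∫_0^3 7*x^3 dx = 567/4;  ∫_0^3 -2*x^2 dx = -18;
  ∫_0^3 -10*x dx = -45;  ∫_0^3 6 dx = 18.
Sum: -486/5 + 567/4 − 18 − 45 + 18 = -9/20.
So LHS = -9/20.
∫_0^3 v(x) φ(x) dx = ∫_0^3 (-9*x^4 + 39*x^3 - 30*x^2 - 18*x) dx. Term by term:
  ∫_0^3 -9*x^4 dx = -2187/5;  ∫_0^3 39*x^3 dx = 3159/4;  ∫_0^3 -30*x^2 dx = -270;
  ∫_0^3 -18*x dx = -81.
Sum: -2187/5 + 3159/4 − 270 − 81 = 27/20.
So RHS = -∫_0^3 v(x) φ(x) dx = -27/20.
LHS − RHS = 9/10 ≠ 0, so the identity fails.
(For a valid weak derivative the identity must hold for EVERY test function, in particular this one. The failure shows v is NOT the weak derivative of u.)
Correct weak derivative would be u'(x) = 3*x**2 - 4*x - 2.


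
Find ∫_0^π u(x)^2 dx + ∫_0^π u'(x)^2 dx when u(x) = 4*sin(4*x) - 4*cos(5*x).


||u||_{H^1(0,π)}^2 = 6656/9 + 344*π

u'(x) = 20*sin(5*x) + 16*cos(4*x).
Expand u² and (u')² and integrate term by term on (0, π), using: for integers n ≥ 1, ∫_0^π sin²(nx) dx = ∫_0^π cos²(nx) dx = π/2; for n ≠ n', ∫_0^π sin(nx)sin(n'x) dx = ∫_0^π cos(nx)cos(n'x) dx = 0; and by product-to-sum, ∫_0^π sin(nx)cos(n'x) dx = ½∫_0^π [sin((n+n')x) + sin((n−n')x)] dx, which is 0 when n+n' is even and 2n/(n²−n'²) when n+n' is odd (it need not vanish on (0, π)).
  u² squared terms: (-4)²·∫cos(5x)² dx = 16·π/2 = 8*π;  (4)²·∫sin(4x)² dx = 16·π/2 = 8*π.
  u² cross terms: 2·(-4)·(4)·∫cos(5x)·sin(4x) dx = -32·(-8/9) = 256/9.
  So ∫_0^π u² dx = 8*π + 8*π + 256/9 = 256/9 + 16*π.
  (u')² squared terms: (16)²·∫cos(4x)² dx = 256·π/2 = 128*π;  (20)²·∫sin(5x)² dx = 400·π/2 = 200*π.
  (u')² cross terms: 2·(16)·(20)·∫cos(4x)·sin(5x) dx = 640·(10/9) = 6400/9.
  So ∫_0^π (u')² dx = 128*π + 200*π + 6400/9 = 6400/9 + 328*π.
||u||_{H^1}^2 = (256/9 + 16*π) + (6400/9 + 328*π) = 6656/9 + 344*π.


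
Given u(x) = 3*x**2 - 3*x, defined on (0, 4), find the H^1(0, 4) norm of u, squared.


||u||_{H^1}^2 = 6996/5

The H^1 norm (squared) on an interval (0, L) is
  ||u||_{H^1}^2 = ∫_0^L u(x)^2 dx + ∫_0^L u'(x)^2 dx.
Compute u'(x) = 6*x - 3.
Then u(x)^2 = 9*x**4 - 18*x**3 + 9*x**2 and u'(x)^2 = 36*x**2 - 36*x + 9.
Integrate each monomial from 0 to 4 using ∫_0^4 c·x^n dx = c·4^(n+1)/(n+1):
  ∫_0^4 u(x)^2 dx = ∫_0^4 (9*x^4 - 18*x^3 + 9*x^2) dx. Term by term:
    ∫_0^4 9*x^4 dx = 9216/5;  ∫_0^4 -18*x^3 dx = -1152;  ∫_0^4 9*x^2 dx = 192.
  Sum: 9216/5 − 1152 + 192 = 4416/5.
  ∫_0^4 u'(x)^2 dx = ∫_0^4 (36*x^2 - 36*x + 9) dx. Term by term:
    ∫_0^4 36*x^2 dx = 768;  ∫_0^4 -36*x dx = -288;  ∫_0^4 9 dx = 36.
  Sum: 768 − 288 + 36 = 516.
Adding: ||u||_{H^1}^2 = 4416/5 + 516 = 6996/5.


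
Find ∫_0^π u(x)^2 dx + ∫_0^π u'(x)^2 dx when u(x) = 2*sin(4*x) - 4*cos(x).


||u||_{H^1(0,π)}^2 = -256/15 + 50*π

u'(x) = 4*sin(x) + 8*cos(4*x).
Expand u² and (u')² and integrate term by term on (0, π), using: for integers n ≥ 1, ∫_0^π sin²(nx) dx = ∫_0^π cos²(nx) dx = π/2; for n ≠ n', ∫_0^π sin(nx)sin(n'x) dx = ∫_0^π cos(nx)cos(n'x) dx = 0; and by product-to-sum, ∫_0^π sin(nx)cos(n'x) dx = ½∫_0^π [sin((n+n')x) + sin((n−n')x)] dx, which is 0 when n+n' is even and 2n/(n²−n'²) when n+n' is odd (it need not vanish on (0, π)).
  u² squared terms: (-4)²·∫cos(x)² dx = 16·π/2 = 8*π;  (2)²·∫sin(4x)² dx = 4·π/2 = 2*π.
  u² cross terms: 2·(-4)·(2)·∫cos(x)·sin(4x) dx = -16·(8/15) = -128/15.
  So ∫_0^π u² dx = 8*π + 2*π − 128/15 = -128/15 + 10*π.
  (u')² squared terms: (4)²·∫sin(x)² dx = 16·π/2 = 8*π;  (8)²·∫cos(4x)² dx = 64·π/2 = 32*π.
  (u')² cross terms: 2·(4)·(8)·∫sin(x)·cos(4x) dx = 64·(-2/15) = -128/15.
  So ∫_0^π (u')² dx = 8*π + 32*π − 128/15 = -128/15 + 40*π.
||u||_{H^1}^2 = (-128/15 + 10*π) + (-128/15 + 40*π) = -256/15 + 50*π.


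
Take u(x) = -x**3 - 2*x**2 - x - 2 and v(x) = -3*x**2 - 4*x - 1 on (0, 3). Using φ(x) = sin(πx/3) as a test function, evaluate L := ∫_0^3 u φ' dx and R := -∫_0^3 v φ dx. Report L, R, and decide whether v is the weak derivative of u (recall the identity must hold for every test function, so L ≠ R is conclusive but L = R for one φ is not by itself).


LHS = -324/π^3 + 123/π, RHS = -324/π^3 + 123/π. Yes, v = u' weakly.

u(x) = -x**3 - 2*x**2 - x - 2, classical derivative u'(x) = -3*x**2 - 4*x - 1.
φ(x) = sin(πx/3), so φ'(x) = π*cos(π*x/3)/3.
Note φ(0) = φ(3) = 0, so the boundary term u·φ vanishes.
LHS = ∫_0^3 u(x) φ'(x) dx = ∫_0^3 (-π*x^3*cos(π*x/3)/3 - 2*π*x^2*cos(π*x/3)/3 - π*x*cos(π*x/3)/3 - 2*π*cos(π*x/3)/3) dx. Term by term:
  ∫_0^3 -2*π*cos(π*x/3)/3 dx = 0;  ∫_0^3 -2*π*x^2*cos(π*x/3)/3 dx = 36/π;  ∫_0^3 -π*x*cos(π*x/3)/3 dx = 6/π;
  ∫_0^3 -π*x^3*cos(π*x/3)/3 dx = -324/π^3 + 81/π.
Sum: 0 + 36/π + 6/π + -324/π^3 + 81/π = -324/π^3 + 123/π.
So LHS = -324/π^3 + 123/π.
∫_0^3 v(x) φ(x) dx = ∫_0^3 (-3*x^2*sin(π*x/3) - 4*x*sin(π*x/3) - sin(π*x/3)) dx. Term by term:
  ∫_0^3 -sin(π*x/3) dx = -6/π;  ∫_0^3 -4*x*sin(π*x/3) dx = -36/π;  ∫_0^3 -3*x^2*sin(π*x/3) dx = -81/π + 324/π^3.
Sum: -6/π − 36/π + -81/π + 324/π^3 = -123/π + 324/π^3.
So RHS = -∫_0^3 v(x) φ(x) dx = -324/π^3 + 123/π.
LHS = RHS, so the identity holds for this test φ.
Moreover u is smooth here and v(x) = u'(x) = -3*x**2 - 4*x - 1 pointwise, so the identity holds for every test function. Hence v is the weak derivative of u.


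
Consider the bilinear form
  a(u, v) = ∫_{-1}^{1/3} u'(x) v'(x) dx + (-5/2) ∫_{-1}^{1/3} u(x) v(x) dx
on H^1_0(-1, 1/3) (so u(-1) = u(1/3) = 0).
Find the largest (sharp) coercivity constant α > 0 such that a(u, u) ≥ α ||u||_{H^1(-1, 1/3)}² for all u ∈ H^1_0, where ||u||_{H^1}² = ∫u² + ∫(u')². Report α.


α = (-40 + 9*π^2)/(16 + 9*π^2)

Coercivity of a(·,·) on H^1_0(-1, 1/3) means a(u, u) ≥ α ||u||_{H^1}² for every u ∈ H^1_0.
The interval has length L = 4/3, and Poincaré/coercivity depend only on L. Here a(u, u) = ∫(u')² + (-5/2)·∫u².
Here c = -5/2 < 0 with |c| < (π/L)² = 9*π^2/16, so coercivity still holds. The condition a(u,u) ≥ α||u||_{H^1}² reads (1−α)∫(u')² ≥ (α−c)∫u². Any admissible α is ≤ 1 (rapidly oscillating u have ∫u²/∫(u')² → 0), and α = 1 would force 0 ≥ (1−c)∫u², impossible since c < 1; so 1−α > 0. By the sharp Poincaré inequality on H^1_0 of an interval of length L, ∫(u')² ≥ (π/L)²∫u² with equality for the first sine mode sin(π(x−x₀)/L) (x₀ the left endpoint), so the inequality holds for all u iff (1−α)(π/L)² ≥ α − c, i.e. α ≤ ((π/L)² + c)/((π/L)² + 1) = (1 + c(L/π)²)/(1 + (L/π)²). (Direct route, valid since c ≤ 0: Poincaré gives c∫u² ≥ c(L/π)²∫(u')², so a(u,u) ≥ (1 + c(L/π)²)∫(u')², while ||u||_{H^1}² ≤ (1 + (L/π)²)∫(u')²; dividing yields the same α.) With (π/L)² = 9*π^2/16 and c = -5/2, the largest admissible constant is α = ((π/L)² + c)/((π/L)² + 1).
Simplifying, α = (-40 + 9*π^2)/(16 + 9*π^2).


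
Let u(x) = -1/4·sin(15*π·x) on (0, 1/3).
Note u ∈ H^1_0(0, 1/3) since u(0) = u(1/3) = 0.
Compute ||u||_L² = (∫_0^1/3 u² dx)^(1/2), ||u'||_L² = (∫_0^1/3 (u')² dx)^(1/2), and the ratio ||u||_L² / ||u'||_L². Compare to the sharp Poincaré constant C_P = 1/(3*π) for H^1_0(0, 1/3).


||u||_L² / ||u'||_L² = 1/(15*π) < C_P = 1/(3*π).

u(x) = -1/4·sin(15*π·x), so u'(x) = -15*π*cos(15*π*x)/4.
Writing u(x) = A·sin(kπx/L) with A = -1/4 and k = 5, use ∫_0^L sin²(kπx/L) dx = L/2 and ∫_0^L cos²(kπx/L) dx = L/2.
u² = 1/16·sin²(15*π·x) and (u')² = 225*π^2/16·cos²(15*π·x), and each of sin², cos² integrates to L/2 = 1/6 over (0, 1/3).
∫_0^1/3 u² dx = 1/96, so ||u||_L² = sqrt(6)/24.
∫_0^1/3 (u')² dx = 75*π^2/32, so ||u'||_L² = 5*sqrt(6)*π/8.
Ratio ||u||_L² / ||u'||_L² = 1/(15*π).
Sharp Poincaré constant on H^1_0(0, 1/3) is C_P = L/π = 1/(3*π), achieved by sin(3*π·x).
This is the k = 5 harmonic; the ratio L/(kπ) is strictly less than C_P = L/π, consistent with the sharp inequality ||u||_L² ≤ C_P ||u'||_L².


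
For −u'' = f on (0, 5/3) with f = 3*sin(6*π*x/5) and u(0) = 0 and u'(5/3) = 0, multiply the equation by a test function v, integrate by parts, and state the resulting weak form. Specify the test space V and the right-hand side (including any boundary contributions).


V = {v ∈ H^1(0, 5/3) : v(0) = 0} (test functions vanish at x = 0 where u is specified); weak form: ∫_0^5/3 u'v' dx = ∫_0^5/3 (3*sin(6*π*x/5)) v dx for all v ∈ V.

Multiply both sides by a test function v and integrate from 0 to 5/3:
  ∫_0^5/3 −u''(x) v(x) dx = ∫_0^5/3 f(x) v(x) dx.
Integrate the LHS by parts once:
  ∫_0^5/3 −u'' v dx = −[u'(x) v(x)]_0^5/3 + ∫_0^5/3 u'(x) v'(x) dx.
Thus ∫_0^5/3 u'(x) v'(x) dx = ∫_0^5/3 f(x) v(x) dx + [u'(x) v(x)]_0^5/3.
Choose V so that boundary terms are either known or forced to vanish.
Mixed BC: u(0) = 0 (Dirichlet) and u'(5/3) = 0 (Neumann). Define V = {v ∈ H^1(0, 5/3) : v(0) = 0}. Then [u' v]_0^5/3 = u'(5/3)·v(5/3) − u'(0)·0 = 0.
Weak formulation: find u (satisfying any essential BC) such that ∫_0^5/3 u'(x) v'(x) dx = ∫_0^5/3 f v dx for all v ∈ V (Dirichlet at 0 absorbed into V; the Neumann datum at x = 5/3 is zero, so no boundary term remains).
Substituting f(x) = 3*sin(6*π*x/5), the right-hand side is ∫_0^5/3 (3*sin(6*π*x/5)) v dx.


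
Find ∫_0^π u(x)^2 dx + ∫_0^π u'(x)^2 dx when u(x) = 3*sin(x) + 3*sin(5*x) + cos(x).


||u||_{H^1(0,π)}^2 = 127*π

u'(x) = -sin(x) + 3*cos(x) + 15*cos(5*x).
Expand u² and (u')² and integrate term by term on (0, π), using: for integers n ≥ 1, ∫_0^π sin²(nx) dx = ∫_0^π cos²(nx) dx = π/2; for n ≠ n', ∫_0^π sin(nx)sin(n'x) dx = ∫_0^π cos(nx)cos(n'x) dx = 0; and by product-to-sum, ∫_0^π sin(nx)cos(n'x) dx = ½∫_0^π [sin((n+n')x) + sin((n−n')x)] dx, which is 0 when n+n' is even and 2n/(n²−n'²) when n+n' is odd (it need not vanish on (0, π)).
  u² squared terms: (3)²·∫sin(x)² dx = 9·π/2 = 9*π/2;  (3)²·∫sin(5x)² dx = 9·π/2 = 9*π/2;  (1)²·∫cos(x)² dx = 1·π/2 = π/2.
  u² cross terms: 2·(3)·(3)·∫sin(x)·sin(5x) dx = 18·(0) = 0;  2·(3)·(1)·∫sin(x)·cos(x) dx = 6·(0) = 0;  2·(3)·(1)·∫sin(5x)·cos(x) dx = 6·(0) = 0.
  So ∫_0^π u² dx = 9*π/2 + 9*π/2 + π/2 + 0 + 0 + 0 = 19*π/2.
  (u')² squared terms: (-1)²·∫sin(x)² dx = 1·π/2 = π/2;  (3)²·∫cos(x)² dx = 9·π/2 = 9*π/2;  (15)²·∫cos(5x)² dx = 225·π/2 = 225*π/2.
  (u')² cross terms: 2·(-1)·(3)·∫sin(x)·cos(x) dx = -6·(0) = 0;  2·(-1)·(15)·∫sin(x)·cos(5x) dx = -30·(0) = 0;  2·(3)·(15)·∫cos(x)·cos(5x) dx = 90·(0) = 0.
  So ∫_0^π (u')² dx = π/2 + 9*π/2 + 225*π/2 + 0 + 0 + 0 = 235*π/2.
||u||_{H^1}^2 = (19*π/2) + (235*π/2) = 127*π.


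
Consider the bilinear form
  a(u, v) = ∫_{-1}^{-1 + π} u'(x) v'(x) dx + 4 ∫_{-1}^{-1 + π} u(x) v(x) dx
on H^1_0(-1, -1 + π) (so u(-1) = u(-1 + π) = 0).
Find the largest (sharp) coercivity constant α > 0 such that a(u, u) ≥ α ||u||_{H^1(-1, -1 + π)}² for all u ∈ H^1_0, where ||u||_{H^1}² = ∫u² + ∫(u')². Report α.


α = 1

Coercivity of a(·,·) on H^1_0(-1, -1 + π) means a(u, u) ≥ α ||u||_{H^1}² for every u ∈ H^1_0.
The interval has length L = π, and Poincaré/coercivity depend only on L. Here a(u, u) = ∫(u')² + (4)·∫u².
Here c = 4 ≥ 1, so a(u,u) = ∫(u')² + c∫u² ≥ ∫(u')² + ∫u² = ||u||_{H^1}², i.e. α = 1 works. No larger α is possible: a(u,u) ≥ α||u||_{H^1}² means (1−α)∫(u')² ≥ (α−c)∫u², and for the modes u_n = sin(nπ(x−x₀)/L) (x₀ the left endpoint) one has ∫u_n²/∫(u_n')² = (L/(nπ))² → 0, so a(u_n,u_n)/||u_n||_{H^1}² → 1. Hence the optimal constant is α = 1.
Therefore α = 1.


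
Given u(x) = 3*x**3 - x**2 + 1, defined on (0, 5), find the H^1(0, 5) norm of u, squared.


||u||_{H^1}^2 = 5521835/42

The H^1 norm (squared) on an interval (0, L) is
  ||u||_{H^1}^2 = ∫_0^L u(x)^2 dx + ∫_0^L u'(x)^2 dx.
Compute u'(x) = 9*x**2 - 2*x.
Then u(x)^2 = 9*x**6 - 6*x**5 + x**4 + 6*x**3 - 2*x**2 + 1 and u'(x)^2 = 81*x**4 - 36*x**3 + 4*x**2.
Integrate each monomial from 0 to 5 using ∫_0^5 c·x^n dx = c·5^(n+1)/(n+1):
  ∫_0^5 u(x)^2 dx = ∫_0^5 (9*x^6 - 6*x^5 + x^4 + 6*x^3 - 2*x^2 + 1) dx. Term by term:
    ∫_0^5 9*x^6 dx = 703125/7;  ∫_0^5 -6*x^5 dx = -15625;  ∫_0^5 x^4 dx = 625;
    ∫_0^5 6*x^3 dx = 1875/2;  ∫_0^5 -2*x^2 dx = -250/3;  ∫_0^5 1 dx = 5.
  Sum: 703125/7 − 15625 + 625 + 1875/2 − 250/3 + 5 = 3624835/42.
  ∫_0^5 u'(x)^2 dx = ∫_0^5 (81*x^4 - 36*x^3 + 4*x^2) dx. Term by term:
    ∫_0^5 81*x^4 dx = 50625;  ∫_0^5 -36*x^3 dx = -5625;  ∫_0^5 4*x^2 dx = 500/3.
  Sum: 50625 − 5625 + 500/3 = 135500/3.
Adding: ||u||_{H^1}^2 = 3624835/42 + 135500/3 = 5521835/42.


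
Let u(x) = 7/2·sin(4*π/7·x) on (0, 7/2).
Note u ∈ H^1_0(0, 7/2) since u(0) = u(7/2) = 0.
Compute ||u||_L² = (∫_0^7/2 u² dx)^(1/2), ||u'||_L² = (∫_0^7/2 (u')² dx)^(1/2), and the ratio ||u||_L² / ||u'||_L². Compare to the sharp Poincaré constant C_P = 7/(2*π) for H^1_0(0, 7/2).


||u||_L² / ||u'||_L² = 7/(4*π) < C_P = 7/(2*π).

u(x) = 7/2·sin(4*π/7·x), so u'(x) = 2*π*cos(4*π*x/7).
Writing u(x) = A·sin(kπx/L) with A = 7/2 and k = 2, use ∫_0^L sin²(kπx/L) dx = L/2 and ∫_0^L cos²(kπx/L) dx = L/2.
u² = 49/4·sin²(4*π/7·x) and (u')² = 4*π^2·cos²(4*π/7·x), and each of sin², cos² integrates to L/2 = 7/4 over (0, 7/2).
∫_0^7/2 u² dx = 343/16, so ||u||_L² = 7*sqrt(7)/4.
∫_0^7/2 (u')² dx = 7*π^2, so ||u'||_L² = sqrt(7)*π.
Ratio ||u||_L² / ||u'||_L² = 7/(4*π).
Sharp Poincaré constant on H^1_0(0, 7/2) is C_P = L/π = 7/(2*π), achieved by sin(2*π/7·x).
This is the k = 2 harmonic; the ratio L/(kπ) is strictly less than C_P = L/π, consistent with the sharp inequality ||u||_L² ≤ C_P ||u'||_L².


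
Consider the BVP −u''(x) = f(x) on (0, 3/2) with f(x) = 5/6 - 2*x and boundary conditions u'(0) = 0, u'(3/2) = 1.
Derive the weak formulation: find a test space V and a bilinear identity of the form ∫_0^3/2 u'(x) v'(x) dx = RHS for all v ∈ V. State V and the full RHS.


V = H^1(0, 3/2) (v unrestricted at boundary; u is determined up to an additive constant); weak form: ∫_0^3/2 u'v' dx = ∫_0^3/2 (5/6 - 2*x) v dx + v(3/2) for all v ∈ V.

Multiply both sides by a test function v and integrate from 0 to 3/2:
  ∫_0^3/2 −u''(x) v(x) dx = ∫_0^3/2 f(x) v(x) dx.
Integrate the LHS by parts once:
  ∫_0^3/2 −u'' v dx = −[u'(x) v(x)]_0^3/2 + ∫_0^3/2 u'(x) v'(x) dx.
Thus ∫_0^3/2 u'(x) v'(x) dx = ∫_0^3/2 f(x) v(x) dx + [u'(x) v(x)]_0^3/2.
Choose V so that boundary terms are either known or forced to vanish.
u has inhomogeneous Neumann u'(0) = 0, u'(3/2) = 1. [u' v]_0^3/2 = (1)·v(3/2) − (0)·v(0) = v(3/2). Take V = H^1(0, 3/2); boundary term becomes part of RHS.
Weak formulation: find u (satisfying any essential BC) such that ∫_0^3/2 u'(x) v'(x) dx = ∫_0^3/2 f v dx + v(3/2) for all v ∈ V (Neumann data are natural BCs: they enter the RHS as boundary terms).
Substituting f(x) = 5/6 - 2*x, the right-hand side is ∫_0^3/2 (5/6 - 2*x) v dx + v(3/2).
Compatibility check (pure Neumann): taking v ≡ 1 ∈ V gives 0 = ∫_0^3/2 f dx + (1) − (0), i.e. ∫_0^3/2 f dx must equal u'(0) − u'(3/2) = -1. Indeed ∫_0^3/2 (5/6 - 2*x) dx = -1, so the data are compatible. The solution is then unique only up to an additive constant (fix it e.g. by requiring ∫_0^3/2 u dx = 0).


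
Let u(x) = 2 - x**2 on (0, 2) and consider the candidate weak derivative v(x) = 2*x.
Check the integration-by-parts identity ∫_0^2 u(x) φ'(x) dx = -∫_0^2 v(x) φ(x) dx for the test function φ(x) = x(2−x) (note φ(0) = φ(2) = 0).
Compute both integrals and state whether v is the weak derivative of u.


LHS = 8/3, RHS = -8/3. No, v is not the weak derivative of u.

u(x) = 2 - x**2, classical derivative u'(x) = -2*x.
φ(x) = x(2−x), so φ'(x) = 2 - 2*x.
Note φ(0) = φ(2) = 0, so the boundary term u·φ vanishes.
LHS = ∫_0^2 u(x) φ'(x) dx = ∫_0^2 (2*x^3 - 2*x^2 - 4*x + 4) dx. Term by term:
  ∫_0^2 2*x^3 dx = 8;  ∫_0^2 -2*x^2 dx = -16/3;  ∫_0^2 -4*x dx = -8;
  ∫_0^2 4 dx = 8.
Sum: 8 − 16/3 − 8 + 8 = 8/3.
So LHS = 8/3.
∫_0^2 v(x) φ(x) dx = ∫_0^2 (-2*x^3 + 4*x^2) dx. Term by term:
  ∫_0^2 -2*x^3 dx = -8;  ∫_0^2 4*x^2 dx = 32/3.
Sum: -8 + 32/3 = 8/3.
So RHS = -∫_0^2 v(x) φ(x) dx = -8/3.
LHS − RHS = 16/3 ≠ 0, so the identity fails.
(For a valid weak derivative the identity must hold for EVERY test function, in particular this one. The failure shows v is NOT the weak derivative of u.)
Correct weak derivative would be u'(x) = -2*x.


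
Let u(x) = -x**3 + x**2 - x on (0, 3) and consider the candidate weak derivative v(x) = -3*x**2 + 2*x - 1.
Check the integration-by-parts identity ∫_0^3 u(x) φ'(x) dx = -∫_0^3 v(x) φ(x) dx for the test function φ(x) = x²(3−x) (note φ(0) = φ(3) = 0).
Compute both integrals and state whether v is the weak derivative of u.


LHS = 1107/20, RHS = 1107/20. Yes, v = u' weakly.

u(x) = -x**3 + x**2 - x, classical derivative u'(x) = -3*x**2 + 2*x - 1.
φ(x) = x²(3−x), so φ'(x) = 3*x*(2 - x).
Note φ(0) = φ(3) = 0, so the boundary term u·φ vanishes.
LHS = ∫_0^3 u(x) φ'(x) dx = ∫_0^3 (3*x^5 - 9*x^4 + 9*x^3 - 6*x^2) dx. Term by term:
  ∫_0^3 3*x^5 dx = 729/2;  ∫_0^3 -9*x^4 dx = -2187/5;  ∫_0^3 9*x^3 dx = 729/4;
  ∫_0^3 -6*x^2 dx = -54.
Sum: 729/2 − 2187/5 + 729/4 − 54 = 1107/20.
So LHS = 1107/20.
∫_0^3 v(x) φ(x) dx = ∫_0^3 (3*x^5 - 11*x^4 + 7*x^3 - 3*x^2) dx. Term by term:
  ∫_0^3 3*x^5 dx = 729/2;  ∫_0^3 -11*x^4 dx = -2673/5;  ∫_0^3 7*x^3 dx = 567/4;
  ∫_0^3 -3*x^2 dx = -27.
Sum: 729/2 − 2673/5 + 567/4 − 27 = -1107/20.
So RHS = -∫_0^3 v(x) φ(x) dx = 1107/20.
LHS = RHS, so the identity holds for this test φ.
Moreover u is smooth here and v(x) = u'(x) = -3*x**2 + 2*x - 1 pointwise, so the identity holds for every test function. Hence v is the weak derivative of u.
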